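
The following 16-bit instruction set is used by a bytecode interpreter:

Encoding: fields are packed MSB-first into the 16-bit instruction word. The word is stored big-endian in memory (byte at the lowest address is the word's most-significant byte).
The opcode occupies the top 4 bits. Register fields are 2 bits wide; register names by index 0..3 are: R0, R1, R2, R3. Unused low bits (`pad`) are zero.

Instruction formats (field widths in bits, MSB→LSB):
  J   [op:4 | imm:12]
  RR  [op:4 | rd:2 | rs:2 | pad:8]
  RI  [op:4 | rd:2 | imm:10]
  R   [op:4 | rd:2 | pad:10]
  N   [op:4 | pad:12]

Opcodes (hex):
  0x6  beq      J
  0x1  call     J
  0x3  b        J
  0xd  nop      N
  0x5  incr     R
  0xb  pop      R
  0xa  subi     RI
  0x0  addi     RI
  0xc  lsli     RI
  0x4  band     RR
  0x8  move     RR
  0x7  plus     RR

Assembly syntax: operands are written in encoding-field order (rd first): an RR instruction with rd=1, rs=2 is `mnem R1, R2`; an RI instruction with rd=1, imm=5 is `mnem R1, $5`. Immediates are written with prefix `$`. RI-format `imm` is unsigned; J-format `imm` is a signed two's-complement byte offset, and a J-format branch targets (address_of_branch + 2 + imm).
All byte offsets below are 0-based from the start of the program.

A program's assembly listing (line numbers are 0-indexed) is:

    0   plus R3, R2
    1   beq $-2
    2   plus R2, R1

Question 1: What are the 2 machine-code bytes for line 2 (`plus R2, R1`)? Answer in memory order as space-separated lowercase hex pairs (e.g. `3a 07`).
79 00

line 2 (plus): pack op=0x7:4|rd=2:2|rs=1:2|pad=0:8 = 0x7900; big→ 79 00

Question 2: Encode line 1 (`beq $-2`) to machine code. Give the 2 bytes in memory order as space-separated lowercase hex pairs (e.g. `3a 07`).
6f fe

1. beq fields op=0x6:4|imm=-2:12 → word 6ffeh → 6f fe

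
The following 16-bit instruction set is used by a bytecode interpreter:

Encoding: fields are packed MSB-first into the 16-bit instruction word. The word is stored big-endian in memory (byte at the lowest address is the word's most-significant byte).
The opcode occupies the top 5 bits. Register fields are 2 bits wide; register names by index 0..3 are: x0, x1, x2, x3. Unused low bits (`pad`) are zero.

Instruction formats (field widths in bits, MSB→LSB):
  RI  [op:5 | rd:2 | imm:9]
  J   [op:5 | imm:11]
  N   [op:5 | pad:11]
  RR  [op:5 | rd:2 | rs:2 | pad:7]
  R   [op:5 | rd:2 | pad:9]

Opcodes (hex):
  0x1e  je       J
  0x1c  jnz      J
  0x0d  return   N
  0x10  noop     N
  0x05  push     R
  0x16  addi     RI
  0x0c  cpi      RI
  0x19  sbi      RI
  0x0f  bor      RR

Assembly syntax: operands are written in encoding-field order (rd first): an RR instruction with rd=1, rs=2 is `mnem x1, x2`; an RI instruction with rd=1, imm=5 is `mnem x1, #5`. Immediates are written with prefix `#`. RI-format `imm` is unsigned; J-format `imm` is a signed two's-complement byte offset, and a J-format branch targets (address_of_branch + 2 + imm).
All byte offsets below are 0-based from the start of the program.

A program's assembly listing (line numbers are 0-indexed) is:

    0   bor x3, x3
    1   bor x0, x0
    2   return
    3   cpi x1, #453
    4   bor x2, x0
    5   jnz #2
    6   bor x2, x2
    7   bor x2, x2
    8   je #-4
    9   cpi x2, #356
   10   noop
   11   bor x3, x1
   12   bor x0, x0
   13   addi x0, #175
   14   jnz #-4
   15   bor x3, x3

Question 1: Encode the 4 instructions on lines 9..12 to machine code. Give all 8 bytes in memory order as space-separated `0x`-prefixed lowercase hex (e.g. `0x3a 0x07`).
line 9 (cpi): pack op=0xc:5|rd=2:2|imm=356:9 = 0x6564; big→ 65 64
line 10 (noop): pack op=0x10:5|pad=0:11 = 0x8000; big→ 80 00
line 11 (bor): pack op=0xf:5|rd=3:2|rs=1:2|pad=0:7 = 0x7e80; big→ 7e 80
line 12 (bor): pack op=0xf:5|rd=0:2|rs=0:2|pad=0:7 = 0x7800; big→ 78 00

0x65 0x64 0x80 0x00 0x7e 0x80 0x78 0x00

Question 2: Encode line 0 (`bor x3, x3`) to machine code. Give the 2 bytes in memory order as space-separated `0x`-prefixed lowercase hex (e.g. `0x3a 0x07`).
0x7f 0x80

line 0 (bor): pack op=0xf:5|rd=3:2|rs=3:2|pad=0:7 = 0x7f80; big→ 7f 80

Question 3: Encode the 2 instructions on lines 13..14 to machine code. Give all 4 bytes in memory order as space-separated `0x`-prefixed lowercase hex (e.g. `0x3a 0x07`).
0xb0 0xaf 0xe7 0xfc

13. addi fields op=0x16:5|rd=0:2|imm=175:9 → word b0afh → b0 af
14. jnz fields op=0x1c:5|imm=-4:11 → word e7fch → e7 fc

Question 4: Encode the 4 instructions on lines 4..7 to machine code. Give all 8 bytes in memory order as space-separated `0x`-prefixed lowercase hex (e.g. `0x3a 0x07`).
4. bor fields op=0xf:5|rd=2:2|rs=0:2|pad=0:7 → word 7c00h → 7c 00
5. jnz fields op=0x1c:5|imm=2:11 → word e002h → e0 02
6. bor fields op=0xf:5|rd=2:2|rs=2:2|pad=0:7 → word 7d00h → 7d 00
7. bor fields op=0xf:5|rd=2:2|rs=2:2|pad=0:7 → word 7d00h → 7d 00

0x7c 0x00 0xe0 0x02 0x7d 0x00 0x7d 0x00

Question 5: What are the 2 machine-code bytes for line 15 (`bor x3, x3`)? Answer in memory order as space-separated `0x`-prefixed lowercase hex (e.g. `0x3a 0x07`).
0x7f 0x80

15. bor fields op=0xf:5|rd=3:2|rs=3:2|pad=0:7 → word 7f80h → 7f 80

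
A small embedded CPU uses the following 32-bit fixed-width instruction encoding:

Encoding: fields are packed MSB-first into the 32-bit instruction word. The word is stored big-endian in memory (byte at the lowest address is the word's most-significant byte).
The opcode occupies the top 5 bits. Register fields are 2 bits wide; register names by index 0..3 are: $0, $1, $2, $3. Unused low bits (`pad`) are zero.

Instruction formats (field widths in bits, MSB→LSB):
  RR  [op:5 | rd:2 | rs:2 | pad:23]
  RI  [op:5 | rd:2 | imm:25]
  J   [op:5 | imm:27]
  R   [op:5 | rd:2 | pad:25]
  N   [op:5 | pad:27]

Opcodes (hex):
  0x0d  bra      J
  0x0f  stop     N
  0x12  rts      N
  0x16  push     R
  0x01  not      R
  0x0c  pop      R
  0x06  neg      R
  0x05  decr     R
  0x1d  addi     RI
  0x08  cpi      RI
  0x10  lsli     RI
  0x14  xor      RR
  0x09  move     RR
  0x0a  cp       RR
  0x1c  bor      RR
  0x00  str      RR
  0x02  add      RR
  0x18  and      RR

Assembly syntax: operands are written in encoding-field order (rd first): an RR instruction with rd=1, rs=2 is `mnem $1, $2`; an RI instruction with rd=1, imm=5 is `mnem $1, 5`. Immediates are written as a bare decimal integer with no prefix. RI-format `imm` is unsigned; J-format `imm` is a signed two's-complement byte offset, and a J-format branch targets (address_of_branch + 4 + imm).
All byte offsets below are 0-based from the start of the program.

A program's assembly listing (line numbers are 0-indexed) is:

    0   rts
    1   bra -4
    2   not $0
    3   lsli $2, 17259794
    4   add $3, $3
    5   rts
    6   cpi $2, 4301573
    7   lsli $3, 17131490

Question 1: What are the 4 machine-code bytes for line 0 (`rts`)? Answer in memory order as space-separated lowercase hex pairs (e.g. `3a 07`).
90 00 00 00

0. rts fields op=0x12:5|pad=0:27 → word 90000000h → 90 00 00 00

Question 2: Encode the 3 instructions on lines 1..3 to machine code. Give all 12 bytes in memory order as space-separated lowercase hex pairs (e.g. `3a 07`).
1. bra fields op=0xd:5|imm=-4:27 → word 6ffffffch → 6f ff ff fc
2. not fields op=0x1:5|rd=0:2|pad=0:25 → word 08000000h → 08 00 00 00
3. lsli fields op=0x10:5|rd=2:2|imm=17259794:25 → word 85075d12h → 85 07 5d 12

6f ff ff fc 08 00 00 00 85 07 5d 12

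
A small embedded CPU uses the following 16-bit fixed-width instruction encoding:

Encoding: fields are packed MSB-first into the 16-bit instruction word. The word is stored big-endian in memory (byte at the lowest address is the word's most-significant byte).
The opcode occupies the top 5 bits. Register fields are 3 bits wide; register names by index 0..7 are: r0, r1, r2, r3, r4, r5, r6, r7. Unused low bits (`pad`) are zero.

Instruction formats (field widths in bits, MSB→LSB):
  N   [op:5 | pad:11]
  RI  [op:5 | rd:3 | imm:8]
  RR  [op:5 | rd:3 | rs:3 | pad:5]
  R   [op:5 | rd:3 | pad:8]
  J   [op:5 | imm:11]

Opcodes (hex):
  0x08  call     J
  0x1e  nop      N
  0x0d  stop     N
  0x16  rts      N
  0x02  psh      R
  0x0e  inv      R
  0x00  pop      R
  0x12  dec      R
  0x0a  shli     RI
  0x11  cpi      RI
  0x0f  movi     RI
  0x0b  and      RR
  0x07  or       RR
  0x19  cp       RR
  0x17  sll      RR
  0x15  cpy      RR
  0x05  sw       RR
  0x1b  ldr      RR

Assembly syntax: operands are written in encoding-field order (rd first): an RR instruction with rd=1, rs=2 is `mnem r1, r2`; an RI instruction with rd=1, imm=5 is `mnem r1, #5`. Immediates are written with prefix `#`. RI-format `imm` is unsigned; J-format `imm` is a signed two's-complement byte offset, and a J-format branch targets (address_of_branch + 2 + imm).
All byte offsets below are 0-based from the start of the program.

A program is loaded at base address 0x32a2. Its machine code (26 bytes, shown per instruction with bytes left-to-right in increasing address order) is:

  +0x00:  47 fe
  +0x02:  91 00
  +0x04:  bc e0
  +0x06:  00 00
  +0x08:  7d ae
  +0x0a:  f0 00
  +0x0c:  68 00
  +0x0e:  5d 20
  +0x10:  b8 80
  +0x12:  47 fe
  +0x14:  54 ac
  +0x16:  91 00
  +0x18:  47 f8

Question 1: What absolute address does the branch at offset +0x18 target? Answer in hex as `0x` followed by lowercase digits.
@+18  big-endian(47 f8) = 0x47f8
  op=0x47f8>>11=0x8 ⇒ call (J)
  imm: (w>>0)&0x7ff=0x7f8 (s11→-8) → #-8
  target = base 0x32a2 + off 0x18 + 2 + imm -8 = 0x32b4

0x32b4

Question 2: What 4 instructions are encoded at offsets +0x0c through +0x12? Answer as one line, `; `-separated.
@+0c  big-endian(68 00) = 0x6800
  opcode bits[15:11]=0xd: stop/N
@+0e  big-endian(5d 20) = 0x5d20
  opcode bits[15:11]=0xb: and/RR
  [10:8] rd=5 = r5
  [7:5] rs=1 = r1
@+10  big-endian(b8 80) = 0xb880
  opcode bits[15:11]=0x17: sll/RR
  [10:8] rd=0 = r0
  [7:5] rs=4 = r4
@+12  big-endian(47 fe) = 0x47fe
  opcode bits[15:11]=0x8: call/J
  [10:0] imm=2046 (s11→-2) = #-2

stop; and r5, r1; sll r0, r4; call #-2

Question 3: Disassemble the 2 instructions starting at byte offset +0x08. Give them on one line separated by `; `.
[08] 7d ae → 0x7dae
  op=0x7dae>>11=0xf ⇒ movi (RI)
  rd@[10:8]=0x5 ⇒ r5
  imm@[7:0]=0xae ⇒ #174
[0a] f0 00 → 0xf000
  op=0xf000>>11=0x1e ⇒ nop (N)

movi r5, #174; nop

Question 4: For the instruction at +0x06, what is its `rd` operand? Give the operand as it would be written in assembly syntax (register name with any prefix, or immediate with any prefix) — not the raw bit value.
off 0x06: read 00 00 as big → 0x0000
  opcode bits[15:11]=0x0: pop/R
  rd@[10:8]=0x0 ⇒ r0

r0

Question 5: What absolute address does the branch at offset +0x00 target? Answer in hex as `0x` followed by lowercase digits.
0x32a2

@+00  big-endian(47 fe) = 0x47fe
  op=0x47fe>>11=0x8 ⇒ call (J)
  imm@[10:0]=0x7fe (s11→-2) ⇒ #-2
  target = base 0x32a2 + off 0x00 + 2 + imm -2 = 0x32a2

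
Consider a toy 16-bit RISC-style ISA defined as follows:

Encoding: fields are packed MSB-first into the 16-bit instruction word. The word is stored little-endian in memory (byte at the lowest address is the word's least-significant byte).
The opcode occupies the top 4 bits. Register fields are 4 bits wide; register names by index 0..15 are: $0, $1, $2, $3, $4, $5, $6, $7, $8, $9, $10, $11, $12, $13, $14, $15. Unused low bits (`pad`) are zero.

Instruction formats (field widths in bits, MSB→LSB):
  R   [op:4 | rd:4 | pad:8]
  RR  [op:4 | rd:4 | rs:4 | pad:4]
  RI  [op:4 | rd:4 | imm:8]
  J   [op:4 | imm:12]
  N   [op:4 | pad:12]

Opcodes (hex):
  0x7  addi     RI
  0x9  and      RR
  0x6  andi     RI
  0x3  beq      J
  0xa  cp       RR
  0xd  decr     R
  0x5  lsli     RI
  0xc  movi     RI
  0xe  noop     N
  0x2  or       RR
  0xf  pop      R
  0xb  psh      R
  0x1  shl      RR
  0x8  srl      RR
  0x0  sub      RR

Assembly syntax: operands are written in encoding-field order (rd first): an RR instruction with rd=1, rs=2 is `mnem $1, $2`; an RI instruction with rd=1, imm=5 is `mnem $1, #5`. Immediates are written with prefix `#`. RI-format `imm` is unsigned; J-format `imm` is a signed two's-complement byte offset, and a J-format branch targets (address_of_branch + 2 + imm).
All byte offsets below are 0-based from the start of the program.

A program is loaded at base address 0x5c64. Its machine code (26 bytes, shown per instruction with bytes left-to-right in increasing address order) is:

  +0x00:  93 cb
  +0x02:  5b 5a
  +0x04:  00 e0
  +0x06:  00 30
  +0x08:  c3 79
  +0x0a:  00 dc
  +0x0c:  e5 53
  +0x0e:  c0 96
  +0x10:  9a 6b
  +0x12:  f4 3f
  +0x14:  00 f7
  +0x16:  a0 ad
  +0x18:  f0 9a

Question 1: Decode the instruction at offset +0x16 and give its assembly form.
cp $13, $10

+0x16: a0 ad ⇒ word 0xada0 (little)
  top 4b → 0xa → cp [RR]
  rd: (w>>8)&0xf=0xd → $13
  rs: (w>>4)&0xf=0xa → $10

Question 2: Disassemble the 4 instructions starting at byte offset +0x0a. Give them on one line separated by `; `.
decr $12; lsli $3, #229; and $6, $12; andi $11, #154

+0x0a: 00 dc ⇒ word 0xdc00 (little)
  opcode bits[15:12]=0xd: decr/R
  rd: (w>>8)&0xf=0xc → $12
+0x0c: e5 53 ⇒ word 0x53e5 (little)
  opcode bits[15:12]=0x5: lsli/RI
  rd: (w>>8)&0xf=0x3 → $3
  imm: (w>>0)&0xff=0xe5 → #229
+0x0e: c0 96 ⇒ word 0x96c0 (little)
  opcode bits[15:12]=0x9: and/RR
  rd: (w>>8)&0xf=0x6 → $6
  rs: (w>>4)&0xf=0xc → $12
+0x10: 9a 6b ⇒ word 0x6b9a (little)
  opcode bits[15:12]=0x6: andi/RI
  rd: (w>>8)&0xf=0xb → $11
  imm: (w>>0)&0xff=0x9a → #154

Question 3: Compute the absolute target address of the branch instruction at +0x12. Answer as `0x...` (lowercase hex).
off 0x12: read f4 3f as little → 0x3ff4
  op=0x3ff4>>12=0x3 ⇒ beq (J)
  imm: (w>>0)&0xfff=0xff4 (s12→-12) → #-12
  target = base 0x5c64 + off 0x12 + 2 + imm -12 = 0x5c6c

0x5c6c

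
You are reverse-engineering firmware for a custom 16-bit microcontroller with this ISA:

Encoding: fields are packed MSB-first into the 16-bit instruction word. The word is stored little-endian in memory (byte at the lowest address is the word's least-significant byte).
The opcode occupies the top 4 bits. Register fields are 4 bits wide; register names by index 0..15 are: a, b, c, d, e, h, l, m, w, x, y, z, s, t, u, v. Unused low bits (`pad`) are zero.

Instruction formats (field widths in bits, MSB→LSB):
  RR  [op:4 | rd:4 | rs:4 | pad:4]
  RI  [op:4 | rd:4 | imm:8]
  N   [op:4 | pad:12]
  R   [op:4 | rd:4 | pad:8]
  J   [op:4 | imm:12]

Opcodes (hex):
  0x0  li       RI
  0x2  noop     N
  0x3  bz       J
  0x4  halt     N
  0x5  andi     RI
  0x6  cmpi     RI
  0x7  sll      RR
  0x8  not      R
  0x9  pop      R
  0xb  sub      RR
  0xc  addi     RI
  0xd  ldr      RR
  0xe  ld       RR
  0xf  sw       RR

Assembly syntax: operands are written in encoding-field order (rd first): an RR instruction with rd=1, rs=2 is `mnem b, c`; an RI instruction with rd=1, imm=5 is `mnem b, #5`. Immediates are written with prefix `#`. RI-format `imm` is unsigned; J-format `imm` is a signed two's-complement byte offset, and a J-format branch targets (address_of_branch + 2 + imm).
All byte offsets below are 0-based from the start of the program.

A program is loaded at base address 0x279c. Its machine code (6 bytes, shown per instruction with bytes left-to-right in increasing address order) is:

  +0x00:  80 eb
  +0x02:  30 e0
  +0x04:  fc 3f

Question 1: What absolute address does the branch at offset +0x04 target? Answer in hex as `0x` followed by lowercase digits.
0x279e

+0x04: fc 3f ⇒ word 0x3ffc (little)
  top 4b → 0x3 → bz [J]
  imm: (w>>0)&0xfff=0xffc (s12→-4) → #-4
  target = base 0x279c + off 0x04 + 2 + imm -4 = 0x279e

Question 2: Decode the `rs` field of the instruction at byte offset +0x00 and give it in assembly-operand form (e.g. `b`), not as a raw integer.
@+00  little-endian(80 eb) = 0xeb80
  opcode bits[15:12]=0xe: ld/RR
  [11:8] rd=11 = z
  [7:4] rs=8 = w

w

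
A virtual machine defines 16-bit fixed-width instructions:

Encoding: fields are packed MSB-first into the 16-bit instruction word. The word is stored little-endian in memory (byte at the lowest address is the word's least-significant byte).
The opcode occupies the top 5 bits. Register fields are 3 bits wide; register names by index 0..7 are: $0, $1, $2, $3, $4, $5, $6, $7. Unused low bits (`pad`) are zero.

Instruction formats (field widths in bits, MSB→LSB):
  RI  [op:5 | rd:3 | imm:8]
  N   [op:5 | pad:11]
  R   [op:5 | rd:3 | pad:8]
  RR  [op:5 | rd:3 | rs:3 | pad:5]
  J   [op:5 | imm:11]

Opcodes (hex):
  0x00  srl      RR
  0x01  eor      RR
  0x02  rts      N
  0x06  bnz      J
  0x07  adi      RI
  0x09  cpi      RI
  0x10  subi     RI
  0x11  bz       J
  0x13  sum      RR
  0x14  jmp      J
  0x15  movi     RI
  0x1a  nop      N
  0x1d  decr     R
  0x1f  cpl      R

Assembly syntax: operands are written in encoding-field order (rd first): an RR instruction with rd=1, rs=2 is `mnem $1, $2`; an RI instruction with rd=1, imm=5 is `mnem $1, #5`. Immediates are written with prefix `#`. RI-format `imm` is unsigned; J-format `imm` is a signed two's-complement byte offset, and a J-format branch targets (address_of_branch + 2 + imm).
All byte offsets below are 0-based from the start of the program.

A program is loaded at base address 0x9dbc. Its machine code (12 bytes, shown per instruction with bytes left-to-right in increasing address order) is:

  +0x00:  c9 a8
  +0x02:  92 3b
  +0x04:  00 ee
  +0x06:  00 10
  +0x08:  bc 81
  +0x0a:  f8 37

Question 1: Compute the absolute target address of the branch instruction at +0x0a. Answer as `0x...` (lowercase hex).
0x9dc0

[0a] f8 37 → 0x37f8
  op=0x37f8>>11=0x6 ⇒ bnz (J)
  imm@[10:0]=0x7f8 (s11→-8) ⇒ #-8
  target = base 0x9dbc + off 0x0a + 2 + imm -8 = 0x9dc0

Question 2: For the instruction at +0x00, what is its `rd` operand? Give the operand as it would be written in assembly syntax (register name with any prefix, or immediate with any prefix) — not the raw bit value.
@+00  little-endian(c9 a8) = 0xa8c9
  top 5b → 0x15 → movi [RI]
  rd@[10:8]=0x0 ⇒ $0
  imm@[7:0]=0xc9 ⇒ #201

$0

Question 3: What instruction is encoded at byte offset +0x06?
@+06  little-endian(00 10) = 0x1000
  op=0x1000>>11=0x2 ⇒ rts (N)

rts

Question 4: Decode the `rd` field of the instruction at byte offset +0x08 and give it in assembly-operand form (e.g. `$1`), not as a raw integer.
$1

+0x08: bc 81 ⇒ word 0x81bc (little)
  top 5b → 0x10 → subi [RI]
  rd@[10:8]=0x1 ⇒ $1
  imm@[7:0]=0xbc ⇒ #188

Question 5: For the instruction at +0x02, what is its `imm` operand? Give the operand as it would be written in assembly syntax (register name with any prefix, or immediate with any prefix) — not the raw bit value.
+0x02: 92 3b ⇒ word 0x3b92 (little)
  top 5b → 0x7 → adi [RI]
  rd: (w>>8)&0x7=0x3 → $3
  imm: (w>>0)&0xff=0x92 → #146

#146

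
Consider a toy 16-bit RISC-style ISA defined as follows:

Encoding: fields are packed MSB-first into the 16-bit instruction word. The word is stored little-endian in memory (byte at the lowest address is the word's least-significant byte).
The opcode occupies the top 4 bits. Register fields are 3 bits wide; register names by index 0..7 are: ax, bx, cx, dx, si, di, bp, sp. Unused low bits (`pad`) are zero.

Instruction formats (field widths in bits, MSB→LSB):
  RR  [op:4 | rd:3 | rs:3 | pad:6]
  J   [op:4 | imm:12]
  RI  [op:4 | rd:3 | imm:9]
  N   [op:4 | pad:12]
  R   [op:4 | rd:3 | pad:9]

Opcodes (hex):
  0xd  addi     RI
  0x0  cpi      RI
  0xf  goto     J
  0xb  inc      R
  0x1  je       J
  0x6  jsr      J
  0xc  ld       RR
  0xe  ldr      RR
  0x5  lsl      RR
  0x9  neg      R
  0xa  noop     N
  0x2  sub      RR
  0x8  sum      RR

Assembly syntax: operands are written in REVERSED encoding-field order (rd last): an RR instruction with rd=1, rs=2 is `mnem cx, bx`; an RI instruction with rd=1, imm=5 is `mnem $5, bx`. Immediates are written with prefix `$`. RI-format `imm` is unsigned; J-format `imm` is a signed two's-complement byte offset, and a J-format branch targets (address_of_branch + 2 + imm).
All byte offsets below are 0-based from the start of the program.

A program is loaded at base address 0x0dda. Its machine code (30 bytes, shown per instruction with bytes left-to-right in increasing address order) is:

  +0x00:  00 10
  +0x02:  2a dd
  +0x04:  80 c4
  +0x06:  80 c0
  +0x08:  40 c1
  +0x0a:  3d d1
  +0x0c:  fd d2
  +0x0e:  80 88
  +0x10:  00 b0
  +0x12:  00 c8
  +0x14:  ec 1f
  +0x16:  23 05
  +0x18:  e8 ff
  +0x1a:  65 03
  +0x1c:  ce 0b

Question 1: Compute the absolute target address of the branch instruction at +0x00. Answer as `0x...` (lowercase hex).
@+00  little-endian(00 10) = 0x1000
  top 4b → 0x1 → je [J]
  imm@[11:0]=0x0 ⇒ $0
  target = base 0x0dda + off 0x00 + 2 + imm 0 = 0x0ddc

0x0ddc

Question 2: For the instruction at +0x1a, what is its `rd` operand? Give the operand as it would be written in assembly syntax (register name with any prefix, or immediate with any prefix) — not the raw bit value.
bx

@+1a  little-endian(65 03) = 0x0365
  opcode bits[15:12]=0x0: cpi/RI
  [11:9] rd=1 = bx
  [8:0] imm=357 = $357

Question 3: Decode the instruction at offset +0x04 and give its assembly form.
off 0x04: read 80 c4 as little → 0xc480
  op=0xc480>>12=0xc ⇒ ld (RR)
  rd: (w>>9)&0x7=0x2 → cx
  rs: (w>>6)&0x7=0x2 → cx

ld cx, cx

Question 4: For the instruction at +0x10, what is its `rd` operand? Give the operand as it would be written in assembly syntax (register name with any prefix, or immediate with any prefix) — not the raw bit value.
ax

[10] 00 b0 → 0xb000
  opcode bits[15:12]=0xb: inc/R
  rd@[11:9]=0x0 ⇒ ax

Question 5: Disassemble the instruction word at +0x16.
[16] 23 05 → 0x0523
  op=0x0523>>12=0x0 ⇒ cpi (RI)
  rd: (w>>9)&0x7=0x2 → cx
  imm: (w>>0)&0x1ff=0x123 → $291

cpi $291, cx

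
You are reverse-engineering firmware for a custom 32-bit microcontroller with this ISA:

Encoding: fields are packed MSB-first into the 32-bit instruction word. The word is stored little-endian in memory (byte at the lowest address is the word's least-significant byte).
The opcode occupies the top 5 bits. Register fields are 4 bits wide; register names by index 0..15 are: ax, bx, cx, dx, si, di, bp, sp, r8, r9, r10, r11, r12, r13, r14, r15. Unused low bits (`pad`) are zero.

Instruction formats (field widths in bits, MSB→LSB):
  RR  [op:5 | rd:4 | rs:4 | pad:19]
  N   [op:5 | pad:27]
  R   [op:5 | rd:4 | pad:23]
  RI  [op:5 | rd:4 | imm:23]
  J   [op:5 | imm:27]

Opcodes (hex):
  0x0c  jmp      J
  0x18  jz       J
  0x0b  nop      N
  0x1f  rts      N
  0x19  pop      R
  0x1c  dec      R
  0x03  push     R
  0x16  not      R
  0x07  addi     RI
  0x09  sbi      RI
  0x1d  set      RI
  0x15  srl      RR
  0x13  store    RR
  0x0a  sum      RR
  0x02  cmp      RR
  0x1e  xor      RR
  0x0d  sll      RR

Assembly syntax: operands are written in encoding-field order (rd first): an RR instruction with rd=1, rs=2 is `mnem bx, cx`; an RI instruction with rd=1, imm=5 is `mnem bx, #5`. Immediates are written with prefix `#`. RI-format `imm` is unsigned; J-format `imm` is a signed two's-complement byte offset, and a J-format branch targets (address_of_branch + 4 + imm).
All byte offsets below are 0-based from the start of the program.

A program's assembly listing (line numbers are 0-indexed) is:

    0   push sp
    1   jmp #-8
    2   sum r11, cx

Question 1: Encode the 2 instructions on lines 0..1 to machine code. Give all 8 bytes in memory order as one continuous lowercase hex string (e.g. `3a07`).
0. push fields op=0x3:5|rd=7:4|pad=0:23 → word 1b800000h → 00 00 80 1b
1. jmp fields op=0xc:5|imm=-8:27 → word 67fffff8h → f8 ff ff 67

0000801bf8ffff67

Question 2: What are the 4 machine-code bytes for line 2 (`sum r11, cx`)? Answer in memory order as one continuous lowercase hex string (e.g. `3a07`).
00009055

L2: sum op=0xa:5|rd=11:4|rs=2:4|pad=0:19 ⇒ 0x55900000 ⇒ little 00 00 90 55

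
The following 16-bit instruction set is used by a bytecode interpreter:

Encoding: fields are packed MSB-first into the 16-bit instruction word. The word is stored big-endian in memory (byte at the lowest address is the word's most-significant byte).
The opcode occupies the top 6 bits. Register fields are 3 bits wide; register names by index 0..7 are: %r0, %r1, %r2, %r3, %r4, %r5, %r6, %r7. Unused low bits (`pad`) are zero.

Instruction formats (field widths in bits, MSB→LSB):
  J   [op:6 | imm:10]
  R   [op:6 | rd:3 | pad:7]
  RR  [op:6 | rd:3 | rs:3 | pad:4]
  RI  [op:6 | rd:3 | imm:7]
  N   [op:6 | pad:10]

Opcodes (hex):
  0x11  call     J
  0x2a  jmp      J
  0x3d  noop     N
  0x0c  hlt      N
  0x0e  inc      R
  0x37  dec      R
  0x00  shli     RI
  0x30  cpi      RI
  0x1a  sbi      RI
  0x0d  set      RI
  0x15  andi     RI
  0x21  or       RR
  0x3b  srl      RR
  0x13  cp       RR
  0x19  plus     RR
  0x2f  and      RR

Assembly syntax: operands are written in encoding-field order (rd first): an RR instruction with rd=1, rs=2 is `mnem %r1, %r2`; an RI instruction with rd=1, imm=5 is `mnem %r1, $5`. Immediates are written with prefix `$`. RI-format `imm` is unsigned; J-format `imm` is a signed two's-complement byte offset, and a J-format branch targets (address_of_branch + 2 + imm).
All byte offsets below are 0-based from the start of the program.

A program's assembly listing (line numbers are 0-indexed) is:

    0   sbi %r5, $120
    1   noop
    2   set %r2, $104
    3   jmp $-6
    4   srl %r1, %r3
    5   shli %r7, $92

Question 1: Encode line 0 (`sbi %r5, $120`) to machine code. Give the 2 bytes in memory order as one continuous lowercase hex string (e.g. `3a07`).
6af8

0. sbi fields op=0x1a:6|rd=5:3|imm=120:7 → word 6af8h → 6a f8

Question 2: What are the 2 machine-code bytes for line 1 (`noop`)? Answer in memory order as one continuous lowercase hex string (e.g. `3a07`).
f400

L1: noop op=0x3d:6|pad=0:10 ⇒ 0xf400 ⇒ big f4 00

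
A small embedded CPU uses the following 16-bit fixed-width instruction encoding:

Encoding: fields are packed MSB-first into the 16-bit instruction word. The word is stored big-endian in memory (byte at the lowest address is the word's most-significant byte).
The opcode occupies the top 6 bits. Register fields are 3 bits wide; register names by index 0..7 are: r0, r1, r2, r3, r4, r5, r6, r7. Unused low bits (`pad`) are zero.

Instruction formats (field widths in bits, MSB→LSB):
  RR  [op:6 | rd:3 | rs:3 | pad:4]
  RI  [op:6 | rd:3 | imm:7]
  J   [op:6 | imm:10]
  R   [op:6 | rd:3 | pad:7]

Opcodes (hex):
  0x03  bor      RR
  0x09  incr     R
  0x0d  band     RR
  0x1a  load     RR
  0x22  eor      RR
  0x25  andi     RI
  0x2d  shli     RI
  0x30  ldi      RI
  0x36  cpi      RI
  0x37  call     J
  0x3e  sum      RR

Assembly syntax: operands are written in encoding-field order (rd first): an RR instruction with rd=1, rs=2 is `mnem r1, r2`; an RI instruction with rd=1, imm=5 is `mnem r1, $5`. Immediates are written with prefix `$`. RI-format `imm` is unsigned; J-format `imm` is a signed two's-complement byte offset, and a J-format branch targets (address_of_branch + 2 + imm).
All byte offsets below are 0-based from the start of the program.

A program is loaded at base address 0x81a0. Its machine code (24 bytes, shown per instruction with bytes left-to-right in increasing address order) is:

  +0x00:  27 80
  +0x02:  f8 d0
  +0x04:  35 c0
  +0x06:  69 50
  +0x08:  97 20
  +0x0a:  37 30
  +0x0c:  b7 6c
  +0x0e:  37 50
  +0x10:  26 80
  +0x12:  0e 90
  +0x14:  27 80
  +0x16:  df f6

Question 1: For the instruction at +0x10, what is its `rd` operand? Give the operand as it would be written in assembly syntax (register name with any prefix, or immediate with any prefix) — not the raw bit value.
off 0x10: read 26 80 as big → 0x2680
  top 6b → 0x9 → incr [R]
  rd: (w>>7)&0x7=0x5 → r5

r5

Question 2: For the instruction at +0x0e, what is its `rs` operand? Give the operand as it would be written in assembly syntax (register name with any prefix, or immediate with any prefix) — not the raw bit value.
@+0e  big-endian(37 50) = 0x3750
  opcode bits[15:10]=0xd: band/RR
  rd@[9:7]=0x6 ⇒ r6
  rs@[6:4]=0x5 ⇒ r5

r5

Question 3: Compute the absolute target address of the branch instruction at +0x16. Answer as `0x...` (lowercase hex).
0x81ae

+0x16: df f6 ⇒ word 0xdff6 (big)
  opcode bits[15:10]=0x37: call/J
  imm: (w>>0)&0x3ff=0x3f6 (s10→-10) → $-10
  target = base 0x81a0 + off 0x16 + 2 + imm -10 = 0x81ae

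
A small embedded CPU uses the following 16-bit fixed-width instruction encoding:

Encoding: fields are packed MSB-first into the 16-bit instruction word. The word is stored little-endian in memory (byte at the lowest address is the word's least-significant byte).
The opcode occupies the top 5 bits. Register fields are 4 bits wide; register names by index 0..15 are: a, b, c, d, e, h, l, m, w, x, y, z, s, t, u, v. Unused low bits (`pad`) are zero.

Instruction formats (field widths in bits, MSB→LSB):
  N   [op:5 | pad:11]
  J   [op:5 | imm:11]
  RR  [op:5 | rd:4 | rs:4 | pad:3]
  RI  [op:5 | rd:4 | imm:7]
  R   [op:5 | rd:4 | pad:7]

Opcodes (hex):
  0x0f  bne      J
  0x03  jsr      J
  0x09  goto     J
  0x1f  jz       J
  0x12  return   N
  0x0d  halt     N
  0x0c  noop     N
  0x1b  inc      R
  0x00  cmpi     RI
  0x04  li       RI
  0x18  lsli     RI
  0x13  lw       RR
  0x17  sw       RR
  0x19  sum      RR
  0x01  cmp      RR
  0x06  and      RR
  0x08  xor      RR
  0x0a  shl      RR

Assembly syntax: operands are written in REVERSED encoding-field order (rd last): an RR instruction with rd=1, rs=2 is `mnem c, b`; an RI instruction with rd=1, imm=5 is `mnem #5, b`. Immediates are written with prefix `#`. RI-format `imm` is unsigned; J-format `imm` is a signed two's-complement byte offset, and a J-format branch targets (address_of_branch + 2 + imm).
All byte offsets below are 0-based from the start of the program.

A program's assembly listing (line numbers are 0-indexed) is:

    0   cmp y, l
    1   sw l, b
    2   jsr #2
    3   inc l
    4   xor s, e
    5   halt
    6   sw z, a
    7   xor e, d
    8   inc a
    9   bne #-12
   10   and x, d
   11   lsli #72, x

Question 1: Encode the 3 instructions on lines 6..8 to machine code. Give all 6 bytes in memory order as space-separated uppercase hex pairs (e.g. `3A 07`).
6. sw fields op=0x17:5|rd=0:4|rs=11:4|pad=0:3 → word b858h → 58 b8
7. xor fields op=0x8:5|rd=3:4|rs=4:4|pad=0:3 → word 41a0h → a0 41
8. inc fields op=0x1b:5|rd=0:4|pad=0:7 → word d800h → 00 d8

58 B8 A0 41 00 D8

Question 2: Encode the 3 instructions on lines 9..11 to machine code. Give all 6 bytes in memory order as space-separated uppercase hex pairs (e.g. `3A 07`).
F4 7F C8 31 C8 C4

L9: bne op=0xf:5|imm=-12:11 ⇒ 0x7ff4 ⇒ little f4 7f
L10: and op=0x6:5|rd=3:4|rs=9:4|pad=0:3 ⇒ 0x31c8 ⇒ little c8 31
L11: lsli op=0x18:5|rd=9:4|imm=72:7 ⇒ 0xc4c8 ⇒ little c8 c4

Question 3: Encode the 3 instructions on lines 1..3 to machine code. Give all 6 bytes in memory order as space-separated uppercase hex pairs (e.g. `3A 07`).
B0 B8 02 18 00 DB

line 1 (sw): pack op=0x17:5|rd=1:4|rs=6:4|pad=0:3 = 0xb8b0; little→ b0 b8
line 2 (jsr): pack op=0x3:5|imm=2:11 = 0x1802; little→ 02 18
line 3 (inc): pack op=0x1b:5|rd=6:4|pad=0:7 = 0xdb00; little→ 00 db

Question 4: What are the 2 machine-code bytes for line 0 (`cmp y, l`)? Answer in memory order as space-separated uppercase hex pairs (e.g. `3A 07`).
0. cmp fields op=0x1:5|rd=6:4|rs=10:4|pad=0:3 → word 0b50h → 50 0b

50 0B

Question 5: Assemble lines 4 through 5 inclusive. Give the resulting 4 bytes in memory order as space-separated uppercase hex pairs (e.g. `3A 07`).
line 4 (xor): pack op=0x8:5|rd=4:4|rs=12:4|pad=0:3 = 0x4260; little→ 60 42
line 5 (halt): pack op=0xd:5|pad=0:11 = 0x6800; little→ 00 68

60 42 00 68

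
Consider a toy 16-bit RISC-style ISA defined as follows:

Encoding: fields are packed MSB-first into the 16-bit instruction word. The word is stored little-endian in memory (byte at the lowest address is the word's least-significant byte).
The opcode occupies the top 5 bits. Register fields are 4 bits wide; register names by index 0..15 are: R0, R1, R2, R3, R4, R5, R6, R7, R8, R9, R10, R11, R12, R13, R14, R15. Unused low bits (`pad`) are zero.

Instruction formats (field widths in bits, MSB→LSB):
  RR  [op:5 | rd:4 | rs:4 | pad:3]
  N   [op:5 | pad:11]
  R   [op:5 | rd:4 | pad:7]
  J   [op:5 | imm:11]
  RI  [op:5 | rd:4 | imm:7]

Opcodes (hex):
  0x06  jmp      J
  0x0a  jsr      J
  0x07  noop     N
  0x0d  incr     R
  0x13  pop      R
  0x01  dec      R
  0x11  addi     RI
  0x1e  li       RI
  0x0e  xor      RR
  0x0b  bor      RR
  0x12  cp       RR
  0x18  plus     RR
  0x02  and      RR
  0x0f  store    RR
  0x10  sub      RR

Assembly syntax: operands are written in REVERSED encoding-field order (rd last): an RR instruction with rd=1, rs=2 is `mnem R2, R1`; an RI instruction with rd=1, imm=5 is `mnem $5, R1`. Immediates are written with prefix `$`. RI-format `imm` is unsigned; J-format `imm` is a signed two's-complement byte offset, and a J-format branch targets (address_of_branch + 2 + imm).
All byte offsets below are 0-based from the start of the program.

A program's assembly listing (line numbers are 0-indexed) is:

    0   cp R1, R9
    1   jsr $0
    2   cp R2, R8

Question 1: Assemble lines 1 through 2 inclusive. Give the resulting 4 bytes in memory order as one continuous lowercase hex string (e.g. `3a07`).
1. jsr fields op=0xa:5|imm=0:11 → word 5000h → 00 50
2. cp fields op=0x12:5|rd=8:4|rs=2:4|pad=0:3 → word 9410h → 10 94

00501094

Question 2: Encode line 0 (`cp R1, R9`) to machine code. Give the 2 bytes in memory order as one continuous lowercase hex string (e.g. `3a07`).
line 0 (cp): pack op=0x12:5|rd=9:4|rs=1:4|pad=0:3 = 0x9488; little→ 88 94

8894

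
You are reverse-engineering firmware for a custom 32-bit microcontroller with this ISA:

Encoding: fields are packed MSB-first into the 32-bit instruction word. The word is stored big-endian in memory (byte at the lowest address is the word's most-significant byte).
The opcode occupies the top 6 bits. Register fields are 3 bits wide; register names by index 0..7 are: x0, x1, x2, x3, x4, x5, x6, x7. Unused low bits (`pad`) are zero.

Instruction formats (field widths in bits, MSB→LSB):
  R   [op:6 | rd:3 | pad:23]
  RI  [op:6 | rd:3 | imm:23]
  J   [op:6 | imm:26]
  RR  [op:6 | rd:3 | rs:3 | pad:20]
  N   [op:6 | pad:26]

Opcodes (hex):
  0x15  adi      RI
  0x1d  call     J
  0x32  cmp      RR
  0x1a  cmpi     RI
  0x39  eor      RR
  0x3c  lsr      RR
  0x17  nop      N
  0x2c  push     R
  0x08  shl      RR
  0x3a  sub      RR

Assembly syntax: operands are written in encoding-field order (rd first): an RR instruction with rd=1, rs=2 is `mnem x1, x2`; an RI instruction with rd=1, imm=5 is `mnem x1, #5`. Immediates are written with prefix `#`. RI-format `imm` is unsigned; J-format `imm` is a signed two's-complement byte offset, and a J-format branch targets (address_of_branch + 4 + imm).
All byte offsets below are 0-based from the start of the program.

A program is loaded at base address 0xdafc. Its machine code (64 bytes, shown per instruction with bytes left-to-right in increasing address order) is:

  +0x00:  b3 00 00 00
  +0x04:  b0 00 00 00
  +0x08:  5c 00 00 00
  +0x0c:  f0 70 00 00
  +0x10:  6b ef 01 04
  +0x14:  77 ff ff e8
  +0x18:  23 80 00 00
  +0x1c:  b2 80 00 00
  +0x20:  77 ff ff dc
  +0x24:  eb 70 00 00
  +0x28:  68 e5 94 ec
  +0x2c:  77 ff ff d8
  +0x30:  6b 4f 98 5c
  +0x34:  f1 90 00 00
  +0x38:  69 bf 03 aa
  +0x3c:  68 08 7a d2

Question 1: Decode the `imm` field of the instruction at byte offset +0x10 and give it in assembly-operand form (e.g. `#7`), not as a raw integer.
#7274756

[10] 6b ef 01 04 → 0x6bef0104
  opcode bits[31:26]=0x1a: cmpi/RI
  [25:23] rd=7 = x7
  [22:0] imm=7274756 = #7274756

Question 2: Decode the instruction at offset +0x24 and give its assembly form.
sub x6, x7

@+24  big-endian(eb 70 00 00) = 0xeb700000
  top 6b → 0x3a → sub [RR]
  [25:23] rd=6 = x6
  [22:20] rs=7 = x7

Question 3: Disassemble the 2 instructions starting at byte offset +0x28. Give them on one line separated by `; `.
+0x28: 68 e5 94 ec ⇒ word 0x68e594ec (big)
  top 6b → 0x1a → cmpi [RI]
  rd: (w>>23)&0x7=0x1 → x1
  imm: (w>>0)&0x7fffff=0x6594ec → #6657260
+0x2c: 77 ff ff d8 ⇒ word 0x77ffffd8 (big)
  top 6b → 0x1d → call [J]
  imm: (w>>0)&0x3ffffff=0x3ffffd8 (s26→-40) → #-40

cmpi x1, #6657260; call #-40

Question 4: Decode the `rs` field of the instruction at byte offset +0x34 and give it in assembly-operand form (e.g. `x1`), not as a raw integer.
x1

[34] f1 90 00 00 → 0xf1900000
  top 6b → 0x3c → lsr [RR]
  rd@[25:23]=0x3 ⇒ x3
  rs@[22:20]=0x1 ⇒ x1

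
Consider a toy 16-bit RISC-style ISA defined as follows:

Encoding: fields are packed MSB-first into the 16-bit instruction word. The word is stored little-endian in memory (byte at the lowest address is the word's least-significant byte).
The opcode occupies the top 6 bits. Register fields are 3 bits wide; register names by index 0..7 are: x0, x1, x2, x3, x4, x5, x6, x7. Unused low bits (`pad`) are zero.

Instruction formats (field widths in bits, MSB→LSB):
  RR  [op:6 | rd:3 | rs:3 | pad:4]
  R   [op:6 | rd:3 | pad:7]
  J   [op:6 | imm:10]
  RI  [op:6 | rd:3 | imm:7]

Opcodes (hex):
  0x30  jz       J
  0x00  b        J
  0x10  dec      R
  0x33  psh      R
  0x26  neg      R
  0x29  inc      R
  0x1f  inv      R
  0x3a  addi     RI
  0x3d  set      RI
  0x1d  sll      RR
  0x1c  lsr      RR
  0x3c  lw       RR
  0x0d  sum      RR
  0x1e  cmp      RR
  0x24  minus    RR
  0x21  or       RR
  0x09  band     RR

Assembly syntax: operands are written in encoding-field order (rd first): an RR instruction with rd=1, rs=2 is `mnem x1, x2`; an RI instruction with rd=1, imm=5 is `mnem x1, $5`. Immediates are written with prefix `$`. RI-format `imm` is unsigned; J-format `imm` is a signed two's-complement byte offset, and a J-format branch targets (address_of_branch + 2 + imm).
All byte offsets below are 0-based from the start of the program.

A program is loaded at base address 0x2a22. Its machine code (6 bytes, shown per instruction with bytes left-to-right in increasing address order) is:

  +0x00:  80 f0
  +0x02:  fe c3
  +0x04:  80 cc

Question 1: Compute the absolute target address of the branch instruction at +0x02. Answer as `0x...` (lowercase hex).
0x2a24

[02] fe c3 → 0xc3fe
  opcode bits[15:10]=0x30: jz/J
  [9:0] imm=1022 (s10→-2) = $-2
  target = base 0x2a22 + off 0x02 + 2 + imm -2 = 0x2a24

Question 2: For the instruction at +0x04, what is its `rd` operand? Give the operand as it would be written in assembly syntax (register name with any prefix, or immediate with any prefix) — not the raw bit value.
[04] 80 cc → 0xcc80
  op=0xcc80>>10=0x33 ⇒ psh (R)
  [9:7] rd=1 = x1

x1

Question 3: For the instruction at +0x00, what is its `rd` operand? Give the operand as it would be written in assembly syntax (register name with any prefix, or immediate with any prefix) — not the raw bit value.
off 0x00: read 80 f0 as little → 0xf080
  opcode bits[15:10]=0x3c: lw/RR
  rd@[9:7]=0x1 ⇒ x1
  rs@[6:4]=0x0 ⇒ x0

x1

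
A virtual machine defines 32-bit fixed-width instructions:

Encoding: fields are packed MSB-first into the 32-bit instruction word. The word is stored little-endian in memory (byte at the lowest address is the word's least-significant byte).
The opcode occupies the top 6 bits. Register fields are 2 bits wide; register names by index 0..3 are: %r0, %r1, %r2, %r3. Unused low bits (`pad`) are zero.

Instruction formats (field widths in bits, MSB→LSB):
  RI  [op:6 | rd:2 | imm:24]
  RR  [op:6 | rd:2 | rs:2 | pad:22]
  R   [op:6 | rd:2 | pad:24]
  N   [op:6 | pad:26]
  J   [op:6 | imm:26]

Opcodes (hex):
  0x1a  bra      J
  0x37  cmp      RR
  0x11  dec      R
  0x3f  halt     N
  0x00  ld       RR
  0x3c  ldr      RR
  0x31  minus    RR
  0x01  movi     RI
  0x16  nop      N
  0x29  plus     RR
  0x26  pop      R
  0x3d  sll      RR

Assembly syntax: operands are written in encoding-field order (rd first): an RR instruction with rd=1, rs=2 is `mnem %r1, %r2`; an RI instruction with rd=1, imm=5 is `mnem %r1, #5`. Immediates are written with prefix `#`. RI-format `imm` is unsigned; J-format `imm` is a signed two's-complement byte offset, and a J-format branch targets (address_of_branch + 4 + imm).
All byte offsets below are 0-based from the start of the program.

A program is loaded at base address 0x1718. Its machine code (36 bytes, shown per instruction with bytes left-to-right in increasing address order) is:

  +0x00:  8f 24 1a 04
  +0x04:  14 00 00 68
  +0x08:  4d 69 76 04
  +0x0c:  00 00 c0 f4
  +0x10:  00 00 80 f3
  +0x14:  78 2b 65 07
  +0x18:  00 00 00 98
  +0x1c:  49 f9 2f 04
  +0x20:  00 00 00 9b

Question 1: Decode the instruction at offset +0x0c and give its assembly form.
sll %r0, %r3

[0c] 00 00 c0 f4 → 0xf4c00000
  op=0xf4c00000>>26=0x3d ⇒ sll (RR)
  rd: (w>>24)&0x3=0x0 → %r0
  rs: (w>>22)&0x3=0x3 → %r3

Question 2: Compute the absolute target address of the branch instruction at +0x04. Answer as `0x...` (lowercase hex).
[04] 14 00 00 68 → 0x68000014
  opcode bits[31:26]=0x1a: bra/J
  [25:0] imm=20 = #20
  target = base 0x1718 + off 0x04 + 4 + imm 20 = 0x1734

0x1734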